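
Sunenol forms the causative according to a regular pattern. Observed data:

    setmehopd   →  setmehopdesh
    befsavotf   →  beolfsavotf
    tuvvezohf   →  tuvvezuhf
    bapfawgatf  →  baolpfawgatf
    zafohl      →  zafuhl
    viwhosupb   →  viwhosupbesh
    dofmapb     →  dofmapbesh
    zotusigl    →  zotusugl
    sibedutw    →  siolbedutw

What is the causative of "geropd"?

geropdesh

"geropd" has second-to-last letter 'p'. The stems whose second-to-last letter is 'p' (setmehopd → setmehopdesh, viwhosupb → viwhosupbesh, dofmapb → dofmapbesh) add -esh.
The other patterns: stems whose second-to-last letter is 't' insert -ol- after the first vowel; stems whose second-to-last letter is 'g' or 'h' change the last vowel to 'u'.
So geropd → geropdesh.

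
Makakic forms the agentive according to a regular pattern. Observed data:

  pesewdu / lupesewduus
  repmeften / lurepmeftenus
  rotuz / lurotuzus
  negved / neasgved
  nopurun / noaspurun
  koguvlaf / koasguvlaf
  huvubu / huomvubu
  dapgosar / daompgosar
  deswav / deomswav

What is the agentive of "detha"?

deomtha

repmeften and nopurun both end in -n yet inflect differently (lurepmeftenus, noaspurun), so the final letter is not what conditions the rule; the first letter is.
"detha" begins with d-. The stems beginning with d- (dapgosar → daompgosar, deswav → deomswav) insert -om- after the first vowel.
So detha → deomtha.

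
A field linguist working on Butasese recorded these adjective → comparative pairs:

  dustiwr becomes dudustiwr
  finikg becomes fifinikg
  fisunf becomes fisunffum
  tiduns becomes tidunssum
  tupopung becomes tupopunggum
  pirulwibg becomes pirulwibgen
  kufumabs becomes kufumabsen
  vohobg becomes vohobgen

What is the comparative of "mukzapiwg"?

mumukzapiwg

finikg and tupopung both end in -g yet inflect differently (fifinikg, tupopunggum), so the final letter is not what conditions the rule; the second-to-last letter is.
"mukzapiwg" has second-to-last letter 'w'. The one such stem in the data (dustiwr → dudustiwr) repeats the first consonant+vowel as a prefix (as does finikg), so the same rule applies.
So mukzapiwg → mumukzapiwg.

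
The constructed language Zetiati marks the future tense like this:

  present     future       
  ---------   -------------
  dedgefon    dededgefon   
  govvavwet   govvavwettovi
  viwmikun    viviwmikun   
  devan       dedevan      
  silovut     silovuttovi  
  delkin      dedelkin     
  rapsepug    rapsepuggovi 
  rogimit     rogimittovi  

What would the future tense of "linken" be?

viwmikun and silovut both have last vowel 'u' yet inflect differently (viviwmikun, silovuttovi), so the last vowel is not what conditions the rule; the final letter is.
"linken" ends in -n. The stems ending in -n (dedgefon → dededgefon, delkin → dedelkin, viwmikun → viviwmikun) repeat the first consonant+vowel as a prefix.
So linken → lilinken.

lilinken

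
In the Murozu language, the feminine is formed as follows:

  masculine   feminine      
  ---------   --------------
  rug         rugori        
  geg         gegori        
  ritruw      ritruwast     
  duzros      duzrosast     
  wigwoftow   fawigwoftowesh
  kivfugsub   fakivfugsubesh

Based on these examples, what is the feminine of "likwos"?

ritruw and wigwoftow both end in -w yet inflect differently (ritruwast, fawigwoftowesh), so the final letter is not what conditions the rule; the number of vowels is.
"likwos" has 2 vowels. The stems with 2 vowels (ritruw → ritruwast, duzros → duzrosast) add -ast.
The other patterns: stems with 1 vowel add -ori; stems with 3 vowels add fa- … -esh around the stem.
So likwos → likwosast.

likwosast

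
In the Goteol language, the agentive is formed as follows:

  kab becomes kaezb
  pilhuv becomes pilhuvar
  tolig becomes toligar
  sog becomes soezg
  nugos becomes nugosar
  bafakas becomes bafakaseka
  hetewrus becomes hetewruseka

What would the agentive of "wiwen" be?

"wiwen" has 2 vowels. The stems with 2 vowels (nugos → nugosar, pilhuv → pilhuvar, tolig → toligar) add -ar.
The other patterns: stems with 1 vowel insert -ez- after the first vowel; stems with 3 vowels add -eka.
So wiwen → wiwenar.

wiwenar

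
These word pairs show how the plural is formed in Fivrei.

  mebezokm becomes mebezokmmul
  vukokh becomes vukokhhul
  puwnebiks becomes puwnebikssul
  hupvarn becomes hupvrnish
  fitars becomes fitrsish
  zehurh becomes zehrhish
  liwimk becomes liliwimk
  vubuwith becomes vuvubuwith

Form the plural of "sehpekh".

sehpekhhul

puwnebiks and fitars both end in -s yet inflect differently (puwnebikssul, fitrsish), so the final letter is not what conditions the rule; the second-to-last letter is.
"sehpekh" has second-to-last letter 'k'. The stems whose second-to-last letter is 'k' (mebezokm → mebezokmmul, vukokh → vukokhhul, puwnebiks → puwnebikssul) double the final consonant and add -ul.
The other patterns: stems whose second-to-last letter is 'r' delete the last vowel and add -ish; stems whose second-to-last letter is 'm' or 't' repeat the first consonant+vowel as a prefix.
So sehpekh → sehpekhhul.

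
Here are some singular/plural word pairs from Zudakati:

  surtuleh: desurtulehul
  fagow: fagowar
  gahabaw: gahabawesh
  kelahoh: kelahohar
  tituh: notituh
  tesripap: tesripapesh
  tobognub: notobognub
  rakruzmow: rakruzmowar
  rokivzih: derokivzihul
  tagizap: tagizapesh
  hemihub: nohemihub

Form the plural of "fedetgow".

tituh and rokivzih both end in -h yet inflect differently (notituh, derokivzihul), so the final letter is not what conditions the rule; the last vowel is.
"fedetgow" has last vowel 'o'. The stems whose last vowel is 'o' (fagow → fagowar, rakruzmow → rakruzmowar, kelahoh → kelahohar) add -ar.
So fedetgow → fedetgowar.

fedetgowar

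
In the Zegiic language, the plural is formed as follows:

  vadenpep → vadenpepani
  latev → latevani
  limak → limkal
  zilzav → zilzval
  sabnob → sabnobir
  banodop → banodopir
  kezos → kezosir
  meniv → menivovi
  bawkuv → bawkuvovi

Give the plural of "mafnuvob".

latev and zilzav both end in -v yet inflect differently (latevani, zilzval), so the final letter is not what conditions the rule; the last vowel is.
"mafnuvob" has last vowel 'o'. The stems whose last vowel is 'o' (sabnob → sabnobir, banodop → banodopir, kezos → kezosir) add -ir.
So mafnuvob → mafnuvobir.

mafnuvobir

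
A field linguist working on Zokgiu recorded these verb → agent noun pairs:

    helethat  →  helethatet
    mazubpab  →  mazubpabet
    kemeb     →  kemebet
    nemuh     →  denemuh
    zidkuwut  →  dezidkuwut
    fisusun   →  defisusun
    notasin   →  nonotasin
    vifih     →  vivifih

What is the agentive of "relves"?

helethat and zidkuwut both end in -t yet inflect differently (helethatet, dezidkuwut), so the final letter is not what conditions the rule; the last vowel is.
"relves" has last vowel 'e'. The one such stem in the data (kemeb → kemebet) adds -et, so the same rule applies.
The other patterns: stems whose last vowel is 'u' add the prefix de-; stems whose last vowel is 'i' repeat the first consonant+vowel as a prefix.
So relves → relveset.

relveset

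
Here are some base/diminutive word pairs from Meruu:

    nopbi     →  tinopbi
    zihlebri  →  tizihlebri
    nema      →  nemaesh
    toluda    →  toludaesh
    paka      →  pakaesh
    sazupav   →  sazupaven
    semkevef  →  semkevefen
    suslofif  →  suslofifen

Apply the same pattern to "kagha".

nema and sazupav both have last vowel 'a' yet inflect differently (nemaesh, sazupaven), so the last vowel is not what conditions the rule; the final letter is.
"kagha" ends in -a. The stems ending in -a (nema → nemaesh, toluda → toludaesh, paka → pakaesh) add -esh.
The other patterns: stems ending in -i add the prefix ti-; stems ending in -f or -v add -en.
So kagha → kaghaesh.

kaghaesh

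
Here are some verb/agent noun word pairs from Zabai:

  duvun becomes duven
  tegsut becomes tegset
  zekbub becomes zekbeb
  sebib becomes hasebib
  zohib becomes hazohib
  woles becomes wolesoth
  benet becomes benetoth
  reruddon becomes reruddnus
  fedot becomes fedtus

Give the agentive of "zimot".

zimtus

zekbub and sebib both end in -b yet inflect differently (zekbeb, hasebib), so the final letter is not what conditions the rule; the last vowel is.
"zimot" has last vowel 'o'. The stems whose last vowel is 'o' (reruddon → reruddnus, fedot → fedtus) delete the last vowel and add -us.
The other patterns: stems whose last vowel is 'u' change the last vowel to 'e'; stems whose last vowel is 'i' add the prefix ha-; stems whose last vowel is 'e' add -oth.
So zimot → zimtus.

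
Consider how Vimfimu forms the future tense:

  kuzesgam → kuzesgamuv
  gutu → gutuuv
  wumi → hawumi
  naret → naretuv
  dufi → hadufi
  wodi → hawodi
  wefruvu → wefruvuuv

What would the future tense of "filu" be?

wumi and wefruvu both begin with w- yet inflect differently (hawumi, wefruvuuv), so the first letter is not what conditions the rule; the final letter is.
"filu" ends in -u. The stems ending in -u (wefruvu → wefruvuuv, gutu → gutuuv) add -uv.
The other pattern: stems ending in -i add the prefix ha-.
So filu → filuuv.

filuuv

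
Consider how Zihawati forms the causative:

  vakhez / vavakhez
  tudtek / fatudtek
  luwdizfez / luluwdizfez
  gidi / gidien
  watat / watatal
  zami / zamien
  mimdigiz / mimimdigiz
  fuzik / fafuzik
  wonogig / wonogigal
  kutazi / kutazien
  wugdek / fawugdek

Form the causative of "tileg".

zami and fuzik both have last vowel 'i' yet inflect differently (zamien, fafuzik), so the last vowel is not what conditions the rule; the final letter is.
"tileg" ends in -g. The one such stem in the data (wonogig → wonogigal) adds -al, so the same rule applies.
The other patterns: stems ending in -i add -en; stems ending in -k add the prefix fa-; stems ending in -z repeat the first consonant+vowel as a prefix.
So tileg → tilegal.

tilegal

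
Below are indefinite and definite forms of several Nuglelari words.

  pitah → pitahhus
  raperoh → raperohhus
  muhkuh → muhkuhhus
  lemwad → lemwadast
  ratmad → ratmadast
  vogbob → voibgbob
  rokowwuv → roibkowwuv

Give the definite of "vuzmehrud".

vuzmehrudast

"vuzmehrud" ends in -d. The stems ending in -d (lemwad → lemwadast, ratmad → ratmadast) add -ast.
So vuzmehrud → vuzmehrudast.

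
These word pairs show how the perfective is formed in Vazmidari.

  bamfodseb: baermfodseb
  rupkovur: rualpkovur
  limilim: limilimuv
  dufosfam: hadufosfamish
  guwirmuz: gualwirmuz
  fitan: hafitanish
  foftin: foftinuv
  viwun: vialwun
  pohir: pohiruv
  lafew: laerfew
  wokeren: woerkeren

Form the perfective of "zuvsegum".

"zuvsegum" has last vowel 'u'. The stems whose last vowel is 'u' (rupkovur → rualpkovur, guwirmuz → gualwirmuz, viwun → vialwun) insert -al- after the first vowel.
The other patterns: stems whose last vowel is 'i' add -uv; stems whose last vowel is 'e' insert -er- after the first vowel; stems whose last vowel is 'a' add ha- … -ish around the stem.
So zuvsegum → zualvsegum.

zualvsegum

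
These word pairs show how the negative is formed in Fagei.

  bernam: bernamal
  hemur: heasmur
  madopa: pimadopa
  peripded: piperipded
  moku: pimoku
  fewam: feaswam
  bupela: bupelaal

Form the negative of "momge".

pimomge

bupela and madopa both end in -a yet inflect differently (bupelaal, pimadopa), so the final letter is not what conditions the rule; the first letter is.
"momge" begins with m-. The stems beginning with m- (madopa → pimadopa, moku → pimoku) add the prefix pi-.
The other patterns: stems beginning with b- add -al; stems beginning with f- or h- insert -as- after the first vowel.
So momge → pimomge.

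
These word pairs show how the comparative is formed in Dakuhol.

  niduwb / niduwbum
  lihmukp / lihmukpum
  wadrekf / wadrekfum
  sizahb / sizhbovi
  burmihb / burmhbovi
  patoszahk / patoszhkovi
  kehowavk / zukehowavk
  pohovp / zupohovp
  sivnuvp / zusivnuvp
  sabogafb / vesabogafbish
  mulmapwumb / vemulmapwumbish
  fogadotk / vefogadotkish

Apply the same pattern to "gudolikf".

gudolikfum

niduwb and sizahb both end in -b yet inflect differently (niduwbum, sizhbovi), so the final letter is not what conditions the rule; the second-to-last letter is.
"gudolikf" has second-to-last letter 'k'. The stems whose second-to-last letter is 'k' (lihmukp → lihmukpum, wadrekf → wadrekfum) add -um.
So gudolikf → gudolikfum.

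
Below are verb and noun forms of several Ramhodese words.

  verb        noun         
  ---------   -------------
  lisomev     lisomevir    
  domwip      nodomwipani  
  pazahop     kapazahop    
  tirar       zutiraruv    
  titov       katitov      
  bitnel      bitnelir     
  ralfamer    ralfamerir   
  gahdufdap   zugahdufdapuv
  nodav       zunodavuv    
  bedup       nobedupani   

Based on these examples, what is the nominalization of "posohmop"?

kaposohmop

pazahop and domwip both end in -p yet inflect differently (kapazahop, nodomwipani), so the final letter is not what conditions the rule; the last vowel is.
"posohmop" has last vowel 'o'. The stems whose last vowel is 'o' (pazahop → kapazahop, titov → katitov) add the prefix ka-.
So posohmop → kaposohmop.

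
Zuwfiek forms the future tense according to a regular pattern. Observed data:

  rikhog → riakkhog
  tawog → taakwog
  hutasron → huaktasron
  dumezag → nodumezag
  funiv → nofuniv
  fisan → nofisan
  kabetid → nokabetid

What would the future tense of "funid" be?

nofunid

rikhog and dumezag both end in -g yet inflect differently (riakkhog, nodumezag), so the final letter is not what conditions the rule; the last vowel is.
"funid" has last vowel 'i'. The stems whose last vowel is 'i' (funiv → nofuniv, kabetid → nokabetid) add the prefix no-.
The other pattern: stems whose last vowel is 'o' insert -ak- after the first vowel.
So funid → nofunid.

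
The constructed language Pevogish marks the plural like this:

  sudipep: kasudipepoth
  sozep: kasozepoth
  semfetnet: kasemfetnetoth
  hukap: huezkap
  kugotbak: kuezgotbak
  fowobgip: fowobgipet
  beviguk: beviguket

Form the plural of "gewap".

sudipep and hukap both end in -p yet inflect differently (kasudipepoth, huezkap), so the final letter is not what conditions the rule; the last vowel is.
"gewap" has last vowel 'a'. The stems whose last vowel is 'a' (hukap → huezkap, kugotbak → kuezgotbak) insert -ez- after the first vowel.
The other patterns: stems whose last vowel is 'e' add ka- … -oth around the stem; stems whose last vowel is 'i' or 'u' add -et.
So gewap → geezwap.

geezwap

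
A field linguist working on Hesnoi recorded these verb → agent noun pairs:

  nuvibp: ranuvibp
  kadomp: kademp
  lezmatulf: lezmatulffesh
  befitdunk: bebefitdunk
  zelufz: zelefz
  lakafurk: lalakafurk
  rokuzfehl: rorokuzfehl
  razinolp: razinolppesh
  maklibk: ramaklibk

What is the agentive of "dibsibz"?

kadomp and nuvibp both end in -p yet inflect differently (kademp, ranuvibp), so the final letter is not what conditions the rule; the second-to-last letter is.
"dibsibz" has second-to-last letter 'b'. The stems whose second-to-last letter is 'b' (nuvibp → ranuvibp, maklibk → ramaklibk) add the prefix ra-.
So dibsibz → radibsibz.

radibsibz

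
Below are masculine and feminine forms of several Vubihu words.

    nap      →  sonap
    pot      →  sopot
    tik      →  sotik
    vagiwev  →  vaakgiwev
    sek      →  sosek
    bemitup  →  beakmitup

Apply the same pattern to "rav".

sorav

nap and bemitup both end in -p yet inflect differently (sonap, beakmitup), so the final letter is not what conditions the rule; the number of vowels is.
"rav" has 1 vowel. The stems with 1 vowel (tik → sotik, nap → sonap, sek → sosek) add the prefix so-.
So rav → sorav.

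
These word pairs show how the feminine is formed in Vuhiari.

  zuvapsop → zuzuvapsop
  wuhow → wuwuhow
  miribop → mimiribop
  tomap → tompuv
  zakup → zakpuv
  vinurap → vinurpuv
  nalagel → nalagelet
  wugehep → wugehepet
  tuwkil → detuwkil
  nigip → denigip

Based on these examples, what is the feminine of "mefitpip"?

"mefitpip" has last vowel 'i'. The stems whose last vowel is 'i' (tuwkil → detuwkil, nigip → denigip) add the prefix de-.
So mefitpip → demefitpip.

demefitpip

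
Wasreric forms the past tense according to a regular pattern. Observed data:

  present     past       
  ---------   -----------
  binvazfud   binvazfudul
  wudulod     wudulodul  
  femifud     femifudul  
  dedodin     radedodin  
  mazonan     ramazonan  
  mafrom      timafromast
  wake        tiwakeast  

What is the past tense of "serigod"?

wudulod and mafrom both have last vowel 'o' yet inflect differently (wudulodul, timafromast), so the last vowel is not what conditions the rule; the final letter is.
"serigod" ends in -d. The stems ending in -d (binvazfud → binvazfudul, wudulod → wudulodul, femifud → femifudul) add -ul.
So serigod → serigodul.

serigodul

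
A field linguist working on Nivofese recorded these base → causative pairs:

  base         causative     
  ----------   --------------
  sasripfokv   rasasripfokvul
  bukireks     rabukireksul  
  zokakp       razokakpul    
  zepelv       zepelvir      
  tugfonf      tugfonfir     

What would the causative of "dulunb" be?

"dulunb" has second-to-last letter 'n'. The one such stem in the data (tugfonf → tugfonfir) adds -ir, so the same rule applies.
The other pattern: stems whose second-to-last letter is 'k' add ra- … -ul around the stem.
So dulunb → dulunbir.

dulunbir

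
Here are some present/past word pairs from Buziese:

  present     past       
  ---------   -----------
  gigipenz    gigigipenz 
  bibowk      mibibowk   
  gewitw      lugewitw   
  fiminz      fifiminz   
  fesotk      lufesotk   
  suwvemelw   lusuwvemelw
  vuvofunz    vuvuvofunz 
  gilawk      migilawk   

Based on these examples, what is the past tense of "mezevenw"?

bibowk and fesotk both end in -k yet inflect differently (mibibowk, lufesotk), so the final letter is not what conditions the rule; the second-to-last letter is.
"mezevenw" has second-to-last letter 'n'. The stems whose second-to-last letter is 'n' (gigipenz → gigigipenz, fiminz → fifiminz, vuvofunz → vuvuvofunz) repeat the first consonant+vowel as a prefix.
So mezevenw → memezevenw.

memezevenw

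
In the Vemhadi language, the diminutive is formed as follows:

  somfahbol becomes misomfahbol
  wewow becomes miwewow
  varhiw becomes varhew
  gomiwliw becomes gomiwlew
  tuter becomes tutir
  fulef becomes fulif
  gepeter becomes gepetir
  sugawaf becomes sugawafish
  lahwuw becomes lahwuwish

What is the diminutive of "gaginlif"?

gaginlef

wewow and varhiw both end in -w yet inflect differently (miwewow, varhew), so the final letter is not what conditions the rule; the last vowel is.
"gaginlif" has last vowel 'i'. The stems whose last vowel is 'i' (varhiw → varhew, gomiwliw → gomiwlew) change the last vowel to 'e'.
The other patterns: stems whose last vowel is 'o' add the prefix mi-; stems whose last vowel is 'e' change the last vowel to 'i'; stems whose last vowel is 'a' or 'u' add -ish.
So gaginlif → gaginlef.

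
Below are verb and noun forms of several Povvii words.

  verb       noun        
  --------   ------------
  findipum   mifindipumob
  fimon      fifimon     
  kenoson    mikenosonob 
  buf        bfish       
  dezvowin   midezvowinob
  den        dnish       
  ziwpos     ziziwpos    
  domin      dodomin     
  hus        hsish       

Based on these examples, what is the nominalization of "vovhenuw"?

mivovhenuwob

"vovhenuw" has 3 vowels. The stems with 3 vowels (dezvowin → midezvowinob, findipum → mifindipumob, kenoson → mikenosonob) add mi- … -ob around the stem.
The other patterns: stems with 1 vowel delete the last vowel and add -ish; stems with 2 vowels repeat the first consonant+vowel as a prefix.
So vovhenuw → mivovhenuwob.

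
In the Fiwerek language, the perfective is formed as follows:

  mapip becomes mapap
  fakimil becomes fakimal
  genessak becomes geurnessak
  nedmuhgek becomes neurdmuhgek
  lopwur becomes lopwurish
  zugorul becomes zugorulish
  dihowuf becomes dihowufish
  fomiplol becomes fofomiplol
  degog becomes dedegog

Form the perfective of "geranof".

gegeranof

fakimil and zugorul both end in -l yet inflect differently (fakimal, zugorulish), so the final letter is not what conditions the rule; the last vowel is.
"geranof" has last vowel 'o'. The stems whose last vowel is 'o' (fomiplol → fofomiplol, degog → dedegog) repeat the first consonant+vowel as a prefix.
So geranof → gegeranof.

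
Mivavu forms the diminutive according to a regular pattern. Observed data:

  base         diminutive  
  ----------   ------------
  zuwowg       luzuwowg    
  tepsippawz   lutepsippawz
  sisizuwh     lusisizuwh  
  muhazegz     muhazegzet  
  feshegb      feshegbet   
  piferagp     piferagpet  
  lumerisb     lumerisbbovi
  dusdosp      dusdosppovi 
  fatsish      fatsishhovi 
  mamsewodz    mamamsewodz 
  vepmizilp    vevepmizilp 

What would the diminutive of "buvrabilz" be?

bubuvrabilz

"buvrabilz" has second-to-last letter 'l'. The one such stem in the data (vepmizilp → vevepmizilp) repeats the first consonant+vowel as a prefix (as does mamsewodz), so the same rule applies.
The other patterns: stems whose second-to-last letter is 'w' add the prefix lu-; stems whose second-to-last letter is 'g' add -et; stems whose second-to-last letter is 's' double the final consonant and add -ovi.
So buvrabilz → bubuvrabilz.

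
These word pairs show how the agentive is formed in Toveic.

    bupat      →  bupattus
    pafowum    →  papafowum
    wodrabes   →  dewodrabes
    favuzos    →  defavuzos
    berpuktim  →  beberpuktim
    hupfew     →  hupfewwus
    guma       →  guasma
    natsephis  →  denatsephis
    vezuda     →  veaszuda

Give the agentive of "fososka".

foassoska

"fososka" ends in -a. The stems ending in -a (guma → guasma, vezuda → veaszuda) insert -as- after the first vowel.
So fososka → foassoska.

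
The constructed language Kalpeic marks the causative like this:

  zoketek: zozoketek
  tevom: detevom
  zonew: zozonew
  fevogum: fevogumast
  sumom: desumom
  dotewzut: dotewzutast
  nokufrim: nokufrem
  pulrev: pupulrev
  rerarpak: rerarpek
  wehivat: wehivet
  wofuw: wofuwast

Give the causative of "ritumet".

"ritumet" has last vowel 'e'. The stems whose last vowel is 'e' (pulrev → pupulrev, zoketek → zozoketek, zonew → zozonew) repeat the first consonant+vowel as a prefix.
The other patterns: stems whose last vowel is 'o' add the prefix de-; stems whose last vowel is 'u' add -ast; stems whose last vowel is 'a' or 'i' change the last vowel to 'e'.
So ritumet → riritumet.

riritumet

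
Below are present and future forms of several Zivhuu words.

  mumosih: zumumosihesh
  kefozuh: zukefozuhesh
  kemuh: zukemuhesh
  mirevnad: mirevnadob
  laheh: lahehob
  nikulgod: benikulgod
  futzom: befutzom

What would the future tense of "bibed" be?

mumosih and laheh both end in -h yet inflect differently (zumumosihesh, lahehob), so the final letter is not what conditions the rule; the last vowel is.
"bibed" has last vowel 'e'. The one such stem in the data (laheh → lahehob) adds -ob, so the same rule applies.
The other patterns: stems whose last vowel is 'i' or 'u' add zu- … -esh around the stem; stems whose last vowel is 'o' add the prefix be-.
So bibed → bibedob.

bibedob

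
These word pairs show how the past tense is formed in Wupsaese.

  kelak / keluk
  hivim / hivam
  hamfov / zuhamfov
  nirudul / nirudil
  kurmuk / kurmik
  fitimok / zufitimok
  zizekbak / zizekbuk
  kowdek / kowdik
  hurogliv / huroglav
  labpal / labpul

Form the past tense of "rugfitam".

rugfitum

fitimok and zizekbak both end in -k yet inflect differently (zufitimok, zizekbuk), so the final letter is not what conditions the rule; the last vowel is.
"rugfitam" has last vowel 'a'. The stems whose last vowel is 'a' (labpal → labpul, zizekbak → zizekbuk, kelak → keluk) change the last vowel to 'u'.
The other patterns: stems whose last vowel is 'o' add the prefix zu-; stems whose last vowel is 'i' change the last vowel to 'a'; stems whose last vowel is 'e' or 'u' change the last vowel to 'i'.
So rugfitam → rugfitum.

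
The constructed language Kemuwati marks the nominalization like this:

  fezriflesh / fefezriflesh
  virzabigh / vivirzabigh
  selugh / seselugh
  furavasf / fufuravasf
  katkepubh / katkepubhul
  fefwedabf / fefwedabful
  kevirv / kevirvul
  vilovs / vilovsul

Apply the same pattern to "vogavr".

vogavrul

fezriflesh and katkepubh both end in -h yet inflect differently (fefezriflesh, katkepubhul), so the final letter is not what conditions the rule; the second-to-last letter is.
"vogavr" has second-to-last letter 'v'. The one such stem in the data (vilovs → vilovsul) adds -ul, so the same rule applies.
The other pattern: stems whose second-to-last letter is 'g' or 's' repeat the first consonant+vowel as a prefix.
So vogavr → vogavrul.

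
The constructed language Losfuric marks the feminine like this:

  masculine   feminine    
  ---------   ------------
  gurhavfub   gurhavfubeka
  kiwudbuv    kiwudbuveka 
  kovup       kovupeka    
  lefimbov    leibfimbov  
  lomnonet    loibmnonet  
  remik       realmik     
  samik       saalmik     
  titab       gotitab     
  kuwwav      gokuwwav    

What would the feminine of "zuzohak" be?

gozuzohak

kiwudbuv and lefimbov both end in -v yet inflect differently (kiwudbuveka, leibfimbov), so the final letter is not what conditions the rule; the last vowel is.
"zuzohak" has last vowel 'a'. The stems whose last vowel is 'a' (titab → gotitab, kuwwav → gokuwwav) add the prefix go-.
So zuzohak → gozuzohak.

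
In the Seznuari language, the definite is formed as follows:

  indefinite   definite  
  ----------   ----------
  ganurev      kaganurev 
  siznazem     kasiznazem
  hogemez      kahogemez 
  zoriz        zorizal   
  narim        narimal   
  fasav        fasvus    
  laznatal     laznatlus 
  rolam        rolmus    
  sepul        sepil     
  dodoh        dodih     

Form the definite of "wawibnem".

kawawibnem

hogemez and zoriz both end in -z yet inflect differently (kahogemez, zorizal), so the final letter is not what conditions the rule; the last vowel is.
"wawibnem" has last vowel 'e'. The stems whose last vowel is 'e' (ganurev → kaganurev, siznazem → kasiznazem, hogemez → kahogemez) add the prefix ka-.
The other patterns: stems whose last vowel is 'i' add -al; stems whose last vowel is 'a' delete the last vowel and add -us; stems whose last vowel is 'o' or 'u' change the last vowel to 'i'.
So wawibnem → kawawibnem.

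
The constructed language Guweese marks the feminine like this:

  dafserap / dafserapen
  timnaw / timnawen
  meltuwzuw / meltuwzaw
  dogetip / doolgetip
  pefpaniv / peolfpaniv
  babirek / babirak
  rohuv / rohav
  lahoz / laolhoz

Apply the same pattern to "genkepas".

meltuwzuw and timnaw both end in -w yet inflect differently (meltuwzaw, timnawen), so the final letter is not what conditions the rule; the last vowel is.
"genkepas" has last vowel 'a'. The stems whose last vowel is 'a' (timnaw → timnawen, dafserap → dafserapen) add -en.
The other patterns: stems whose last vowel is 'e' or 'u' change the last vowel to 'a'; stems whose last vowel is 'i' or 'o' insert -ol- after the first vowel.
So genkepas → genkepasen.

genkepasen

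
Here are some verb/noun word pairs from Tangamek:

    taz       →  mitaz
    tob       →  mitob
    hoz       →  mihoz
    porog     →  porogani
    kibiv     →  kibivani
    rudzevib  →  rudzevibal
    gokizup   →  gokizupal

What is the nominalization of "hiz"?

mihiz

tob and rudzevib both end in -b yet inflect differently (mitob, rudzevibal), so the final letter is not what conditions the rule; the number of vowels is.
"hiz" has 1 vowel. The stems with 1 vowel (taz → mitaz, tob → mitob, hoz → mihoz) add the prefix mi-.
The other patterns: stems with 2 vowels add -ani; stems with 3 vowels add -al.
So hiz → mihiz.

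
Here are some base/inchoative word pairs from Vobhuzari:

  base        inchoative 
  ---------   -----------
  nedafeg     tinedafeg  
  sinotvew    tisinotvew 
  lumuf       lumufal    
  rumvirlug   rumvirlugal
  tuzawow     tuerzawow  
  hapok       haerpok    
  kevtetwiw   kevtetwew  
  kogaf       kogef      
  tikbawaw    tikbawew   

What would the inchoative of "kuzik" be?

nedafeg and rumvirlug both end in -g yet inflect differently (tinedafeg, rumvirlugal), so the final letter is not what conditions the rule; the last vowel is.
"kuzik" has last vowel 'i'. The one such stem in the data (kevtetwiw → kevtetwew) changes the last vowel to 'e' (as do kogaf, tikbawaw), so the same rule applies.
The other patterns: stems whose last vowel is 'e' add the prefix ti-; stems whose last vowel is 'u' add -al; stems whose last vowel is 'o' insert -er- after the first vowel.
So kuzik → kuzek.

kuzek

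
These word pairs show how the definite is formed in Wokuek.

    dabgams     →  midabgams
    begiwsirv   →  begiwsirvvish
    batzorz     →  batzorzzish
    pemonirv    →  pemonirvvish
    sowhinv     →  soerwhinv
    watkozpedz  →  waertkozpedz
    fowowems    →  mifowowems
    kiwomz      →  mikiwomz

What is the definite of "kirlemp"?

mikirlemp

kiwomz and batzorz both end in -z yet inflect differently (mikiwomz, batzorzzish), so the final letter is not what conditions the rule; the second-to-last letter is.
"kirlemp" has second-to-last letter 'm'. The stems whose second-to-last letter is 'm' (fowowems → mifowowems, dabgams → midabgams, kiwomz → mikiwomz) add the prefix mi-.
So kirlemp → mikirlemp.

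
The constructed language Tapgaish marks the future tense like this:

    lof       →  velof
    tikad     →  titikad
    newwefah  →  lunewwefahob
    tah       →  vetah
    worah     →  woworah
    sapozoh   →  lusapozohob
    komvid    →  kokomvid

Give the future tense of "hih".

vehih

tah and worah both end in -h yet inflect differently (vetah, woworah), so the final letter is not what conditions the rule; the number of vowels is.
"hih" has 1 vowel. The stems with 1 vowel (lof → velof, tah → vetah) add the prefix ve-.
The other patterns: stems with 2 vowels repeat the first consonant+vowel as a prefix; stems with 3 vowels add lu- … -ob around the stem.
So hih → vehih.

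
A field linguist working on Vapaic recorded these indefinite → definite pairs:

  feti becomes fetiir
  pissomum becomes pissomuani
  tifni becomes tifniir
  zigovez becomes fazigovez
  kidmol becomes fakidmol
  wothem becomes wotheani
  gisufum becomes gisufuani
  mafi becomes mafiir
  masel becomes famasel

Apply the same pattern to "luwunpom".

"luwunpom" ends in -m. The stems ending in -m (gisufum → gisufuani, pissomum → pissomuani, wothem → wotheani) drop the final letter and add -ani.
The other patterns: stems ending in -i add -ir; stems ending in -l or -z add the prefix fa-.
So luwunpom → luwunpoani.

luwunpoani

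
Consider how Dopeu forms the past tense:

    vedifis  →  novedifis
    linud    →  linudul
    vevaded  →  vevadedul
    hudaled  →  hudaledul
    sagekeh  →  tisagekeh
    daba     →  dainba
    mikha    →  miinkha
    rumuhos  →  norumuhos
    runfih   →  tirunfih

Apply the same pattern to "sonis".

"sonis" ends in -s. The stems ending in -s (rumuhos → norumuhos, vedifis → novedifis) add the prefix no-.
The other patterns: stems ending in -d add -ul; stems ending in -h add the prefix ti-; stems ending in -a insert -in- after the first vowel.
So sonis → nosonis.

nosonis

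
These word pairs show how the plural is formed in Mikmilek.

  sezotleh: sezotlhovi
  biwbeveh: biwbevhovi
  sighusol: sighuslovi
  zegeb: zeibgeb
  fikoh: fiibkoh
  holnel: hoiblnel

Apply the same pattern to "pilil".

sezotleh and fikoh both end in -h yet inflect differently (sezotlhovi, fiibkoh), so the final letter is not what conditions the rule; the number of vowels is.
"pilil" has 2 vowels. The stems with 2 vowels (zegeb → zeibgeb, fikoh → fiibkoh, holnel → hoiblnel) insert -ib- after the first vowel.
The other pattern: stems with 3 vowels delete the last vowel and add -ovi.
So pilil → piiblil.

piiblil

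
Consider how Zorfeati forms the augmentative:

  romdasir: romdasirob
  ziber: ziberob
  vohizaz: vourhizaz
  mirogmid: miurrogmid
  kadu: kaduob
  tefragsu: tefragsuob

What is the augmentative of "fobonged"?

fourbonged

romdasir and mirogmid both have last vowel 'i' yet inflect differently (romdasirob, miurrogmid), so the last vowel is not what conditions the rule; the final letter is.
"fobonged" ends in -d. The one such stem in the data (mirogmid → miurrogmid) inserts -ur- after the first vowel (as does vohizaz), so the same rule applies.
So fobonged → fourbonged.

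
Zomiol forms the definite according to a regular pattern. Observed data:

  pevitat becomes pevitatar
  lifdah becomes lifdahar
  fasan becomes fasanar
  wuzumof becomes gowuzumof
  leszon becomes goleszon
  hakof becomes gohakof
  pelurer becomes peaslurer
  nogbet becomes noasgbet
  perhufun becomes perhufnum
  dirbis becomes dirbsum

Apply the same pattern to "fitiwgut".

fitiwgtum

fasan and leszon both end in -n yet inflect differently (fasanar, goleszon), so the final letter is not what conditions the rule; the last vowel is.
"fitiwgut" has last vowel 'u'. The one such stem in the data (perhufun → perhufnum) deletes the last vowel and adds -um (as does dirbis), so the same rule applies.
The other patterns: stems whose last vowel is 'a' add -ar; stems whose last vowel is 'o' add the prefix go-; stems whose last vowel is 'e' insert -as- after the first vowel.
So fitiwgut → fitiwgtum.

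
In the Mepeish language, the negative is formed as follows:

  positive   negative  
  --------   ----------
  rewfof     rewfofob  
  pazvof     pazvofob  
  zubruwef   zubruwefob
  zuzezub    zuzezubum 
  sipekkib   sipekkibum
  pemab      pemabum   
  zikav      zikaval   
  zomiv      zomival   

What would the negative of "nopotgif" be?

pemab and zikav both have last vowel 'a' yet inflect differently (pemabum, zikaval), so the last vowel is not what conditions the rule; the final letter is.
"nopotgif" ends in -f. The stems ending in -f (rewfof → rewfofob, pazvof → pazvofob, zubruwef → zubruwefob) add -ob.
The other patterns: stems ending in -b add -um; stems ending in -v add -al.
So nopotgif → nopotgifob.

nopotgifob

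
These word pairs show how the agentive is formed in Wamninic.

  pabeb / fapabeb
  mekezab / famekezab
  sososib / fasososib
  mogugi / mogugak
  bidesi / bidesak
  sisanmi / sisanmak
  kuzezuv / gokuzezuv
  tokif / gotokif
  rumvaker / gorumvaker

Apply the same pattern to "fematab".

"fematab" ends in -b. The stems ending in -b (pabeb → fapabeb, mekezab → famekezab, sososib → fasososib) add the prefix fa-.
The other patterns: stems ending in -i drop the final letter and add -ak; stems ending in -f, -r or -v add the prefix go-.
So fematab → fafematab.

fafematab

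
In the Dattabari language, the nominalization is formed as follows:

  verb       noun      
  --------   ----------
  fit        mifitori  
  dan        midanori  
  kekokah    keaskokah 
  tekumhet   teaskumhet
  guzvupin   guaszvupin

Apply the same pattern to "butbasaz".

fit and tekumhet both end in -t yet inflect differently (mifitori, teaskumhet), so the final letter is not what conditions the rule; the number of vowels is.
"butbasaz" has 3 vowels. The stems with 3 vowels (kekokah → keaskokah, tekumhet → teaskumhet, guzvupin → guaszvupin) insert -as- after the first vowel.
The other pattern: stems with 1 vowel add mi- … -ori around the stem.
So butbasaz → buastbasaz.

buastbasaz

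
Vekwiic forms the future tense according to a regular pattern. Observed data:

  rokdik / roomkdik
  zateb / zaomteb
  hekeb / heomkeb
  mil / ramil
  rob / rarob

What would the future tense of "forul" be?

hekeb and rob both end in -b yet inflect differently (heomkeb, rarob), so the final letter is not what conditions the rule; the number of vowels is.
"forul" has 2 vowels. The stems with 2 vowels (hekeb → heomkeb, zateb → zaomteb, rokdik → roomkdik) insert -om- after the first vowel.
The other pattern: stems with 1 vowel add the prefix ra-.
So forul → foomrul.

foomrul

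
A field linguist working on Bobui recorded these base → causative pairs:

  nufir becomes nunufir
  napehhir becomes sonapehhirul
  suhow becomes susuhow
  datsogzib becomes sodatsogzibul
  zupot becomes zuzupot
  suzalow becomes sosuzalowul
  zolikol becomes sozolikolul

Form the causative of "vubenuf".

"vubenuf" has 3 vowels. The stems with 3 vowels (datsogzib → sodatsogzibul, napehhir → sonapehhirul, zolikol → sozolikolul) add so- … -ul around the stem.
The other pattern: stems with 2 vowels repeat the first consonant+vowel as a prefix.
So vubenuf → sovubenuful.

sovubenuful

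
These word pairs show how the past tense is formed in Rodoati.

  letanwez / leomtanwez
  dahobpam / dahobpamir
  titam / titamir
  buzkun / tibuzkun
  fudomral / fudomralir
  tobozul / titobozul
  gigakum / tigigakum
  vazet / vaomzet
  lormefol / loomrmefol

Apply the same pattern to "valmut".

"valmut" has last vowel 'u'. The stems whose last vowel is 'u' (tobozul → titobozul, buzkun → tibuzkun, gigakum → tigigakum) add the prefix ti-.
The other patterns: stems whose last vowel is 'a' add -ir; stems whose last vowel is 'e' or 'o' insert -om- after the first vowel.
So valmut → tivalmut.

tivalmut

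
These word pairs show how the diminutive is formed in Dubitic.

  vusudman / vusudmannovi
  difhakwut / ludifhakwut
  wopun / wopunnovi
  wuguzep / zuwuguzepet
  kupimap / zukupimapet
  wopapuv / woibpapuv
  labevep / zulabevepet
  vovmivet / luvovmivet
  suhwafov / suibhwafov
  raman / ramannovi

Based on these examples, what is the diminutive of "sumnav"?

vovmivet and wuguzep both have last vowel 'e' yet inflect differently (luvovmivet, zuwuguzepet), so the last vowel is not what conditions the rule; the final letter is.
"sumnav" ends in -v. The stems ending in -v (suhwafov → suibhwafov, wopapuv → woibpapuv) insert -ib- after the first vowel.
The other patterns: stems ending in -t add the prefix lu-; stems ending in -p add zu- … -et around the stem; stems ending in -n double the final consonant and add -ovi.
So sumnav → suibmnav.

suibmnav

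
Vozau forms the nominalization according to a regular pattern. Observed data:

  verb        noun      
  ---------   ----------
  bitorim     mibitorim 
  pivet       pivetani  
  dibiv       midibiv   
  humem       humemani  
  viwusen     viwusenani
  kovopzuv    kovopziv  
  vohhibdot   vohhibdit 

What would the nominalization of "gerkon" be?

gerkin

humem and bitorim both end in -m yet inflect differently (humemani, mibitorim), so the final letter is not what conditions the rule; the last vowel is.
"gerkon" has last vowel 'o'. The one such stem in the data (vohhibdot → vohhibdit) changes the last vowel to 'i' (as does kovopzuv), so the same rule applies.
So gerkon → gerkin.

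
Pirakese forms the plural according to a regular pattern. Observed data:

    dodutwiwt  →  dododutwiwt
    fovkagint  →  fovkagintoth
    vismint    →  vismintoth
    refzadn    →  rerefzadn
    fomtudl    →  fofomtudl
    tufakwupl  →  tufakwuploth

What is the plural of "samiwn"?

sasamiwn

"samiwn" has second-to-last letter 'w'. The one such stem in the data (dodutwiwt → dododutwiwt) repeats the first consonant+vowel as a prefix (as do refzadn, fomtudl), so the same rule applies.
The other pattern: stems whose second-to-last letter is 'n' or 'p' add -oth.
So samiwn → sasamiwn.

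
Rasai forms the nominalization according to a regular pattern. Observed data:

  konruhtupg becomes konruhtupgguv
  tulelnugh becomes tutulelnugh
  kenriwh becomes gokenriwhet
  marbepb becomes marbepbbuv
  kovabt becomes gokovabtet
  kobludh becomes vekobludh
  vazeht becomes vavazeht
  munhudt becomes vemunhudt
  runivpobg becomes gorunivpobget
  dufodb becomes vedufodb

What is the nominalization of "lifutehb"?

"lifutehb" has second-to-last letter 'h'. The one such stem in the data (vazeht → vavazeht) repeats the first consonant+vowel as a prefix (as does tulelnugh), so the same rule applies.
The other patterns: stems whose second-to-last letter is 'b' or 'w' add go- … -et around the stem; stems whose second-to-last letter is 'd' add the prefix ve-; stems whose second-to-last letter is 'p' double the final consonant and add -uv.
So lifutehb → lilifutehb.

lilifutehb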